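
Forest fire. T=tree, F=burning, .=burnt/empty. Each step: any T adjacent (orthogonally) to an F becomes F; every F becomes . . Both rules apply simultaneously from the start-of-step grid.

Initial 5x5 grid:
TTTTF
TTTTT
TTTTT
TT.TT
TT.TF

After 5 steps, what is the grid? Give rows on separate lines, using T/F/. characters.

Step 1: 4 trees catch fire, 2 burn out
  TTTF.
  TTTTF
  TTTTT
  TT.TF
  TT.F.
Step 2: 4 trees catch fire, 4 burn out
  TTF..
  TTTF.
  TTTTF
  TT.F.
  TT...
Step 3: 3 trees catch fire, 4 burn out
  TF...
  TTF..
  TTTF.
  TT...
  TT...
Step 4: 3 trees catch fire, 3 burn out
  F....
  TF...
  TTF..
  TT...
  TT...
Step 5: 2 trees catch fire, 3 burn out
  .....
  F....
  TF...
  TT...
  TT...

.....
F....
TF...
TT...
TT...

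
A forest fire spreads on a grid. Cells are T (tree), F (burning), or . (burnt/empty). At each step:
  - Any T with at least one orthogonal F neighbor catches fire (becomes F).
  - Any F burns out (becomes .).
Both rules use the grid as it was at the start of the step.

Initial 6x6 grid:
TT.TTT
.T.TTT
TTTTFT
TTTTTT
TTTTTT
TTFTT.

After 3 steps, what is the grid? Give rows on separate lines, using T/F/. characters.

Step 1: 7 trees catch fire, 2 burn out
  TT.TTT
  .T.TFT
  TTTF.F
  TTTTFT
  TTFTTT
  TF.FT.
Step 2: 12 trees catch fire, 7 burn out
  TT.TFT
  .T.F.F
  TTF...
  TTFF.F
  TF.FFT
  F...F.
Step 3: 6 trees catch fire, 12 burn out
  TT.F.F
  .T....
  TF....
  TF....
  F....F
  ......

TT.F.F
.T....
TF....
TF....
F....F
......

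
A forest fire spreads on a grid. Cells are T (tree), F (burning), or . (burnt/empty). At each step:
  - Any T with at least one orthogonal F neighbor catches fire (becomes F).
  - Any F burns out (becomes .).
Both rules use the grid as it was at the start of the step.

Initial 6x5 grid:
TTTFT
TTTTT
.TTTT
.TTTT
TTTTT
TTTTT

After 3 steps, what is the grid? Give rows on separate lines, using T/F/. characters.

Step 1: 3 trees catch fire, 1 burn out
  TTF.F
  TTTFT
  .TTTT
  .TTTT
  TTTTT
  TTTTT
Step 2: 4 trees catch fire, 3 burn out
  TF...
  TTF.F
  .TTFT
  .TTTT
  TTTTT
  TTTTT
Step 3: 5 trees catch fire, 4 burn out
  F....
  TF...
  .TF.F
  .TTFT
  TTTTT
  TTTTT

F....
TF...
.TF.F
.TTFT
TTTTT
TTTTT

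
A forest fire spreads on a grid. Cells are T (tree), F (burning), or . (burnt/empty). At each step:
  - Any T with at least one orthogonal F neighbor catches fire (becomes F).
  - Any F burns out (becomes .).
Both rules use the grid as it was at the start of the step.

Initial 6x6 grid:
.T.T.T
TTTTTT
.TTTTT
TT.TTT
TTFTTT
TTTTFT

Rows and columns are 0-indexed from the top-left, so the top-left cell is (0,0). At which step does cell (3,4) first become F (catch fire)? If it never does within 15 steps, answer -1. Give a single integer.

Step 1: cell (3,4)='T' (+6 fires, +2 burnt)
Step 2: cell (3,4)='F' (+6 fires, +6 burnt)
  -> target ignites at step 2
Step 3: cell (3,4)='.' (+6 fires, +6 burnt)
Step 4: cell (3,4)='.' (+5 fires, +6 burnt)
Step 5: cell (3,4)='.' (+5 fires, +5 burnt)
Step 6: cell (3,4)='.' (+1 fires, +5 burnt)
Step 7: cell (3,4)='.' (+0 fires, +1 burnt)
  fire out at step 7

2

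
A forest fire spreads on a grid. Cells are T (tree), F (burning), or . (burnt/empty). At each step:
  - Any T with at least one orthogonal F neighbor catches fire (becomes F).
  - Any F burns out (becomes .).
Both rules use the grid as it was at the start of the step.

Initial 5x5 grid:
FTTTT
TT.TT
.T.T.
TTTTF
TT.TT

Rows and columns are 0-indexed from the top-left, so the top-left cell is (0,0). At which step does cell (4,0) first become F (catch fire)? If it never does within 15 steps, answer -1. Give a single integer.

Step 1: cell (4,0)='T' (+4 fires, +2 burnt)
Step 2: cell (4,0)='T' (+5 fires, +4 burnt)
Step 3: cell (4,0)='T' (+4 fires, +5 burnt)
Step 4: cell (4,0)='T' (+4 fires, +4 burnt)
Step 5: cell (4,0)='F' (+1 fires, +4 burnt)
  -> target ignites at step 5
Step 6: cell (4,0)='.' (+0 fires, +1 burnt)
  fire out at step 6

5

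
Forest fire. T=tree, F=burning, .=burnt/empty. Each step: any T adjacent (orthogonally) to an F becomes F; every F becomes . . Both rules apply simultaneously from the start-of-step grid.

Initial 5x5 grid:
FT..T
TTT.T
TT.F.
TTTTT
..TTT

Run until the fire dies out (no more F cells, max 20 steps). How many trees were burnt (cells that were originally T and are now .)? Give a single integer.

Answer: 14

Derivation:
Step 1: +3 fires, +2 burnt (F count now 3)
Step 2: +5 fires, +3 burnt (F count now 5)
Step 3: +6 fires, +5 burnt (F count now 6)
Step 4: +0 fires, +6 burnt (F count now 0)
Fire out after step 4
Initially T: 16, now '.': 23
Total burnt (originally-T cells now '.'): 14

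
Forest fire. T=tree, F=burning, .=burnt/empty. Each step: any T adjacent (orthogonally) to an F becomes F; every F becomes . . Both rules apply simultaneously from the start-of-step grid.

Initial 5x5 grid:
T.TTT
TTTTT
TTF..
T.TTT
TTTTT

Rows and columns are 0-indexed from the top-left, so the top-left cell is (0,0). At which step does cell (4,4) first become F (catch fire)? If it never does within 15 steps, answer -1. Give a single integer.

Step 1: cell (4,4)='T' (+3 fires, +1 burnt)
Step 2: cell (4,4)='T' (+6 fires, +3 burnt)
Step 3: cell (4,4)='T' (+7 fires, +6 burnt)
Step 4: cell (4,4)='F' (+4 fires, +7 burnt)
  -> target ignites at step 4
Step 5: cell (4,4)='.' (+0 fires, +4 burnt)
  fire out at step 5

4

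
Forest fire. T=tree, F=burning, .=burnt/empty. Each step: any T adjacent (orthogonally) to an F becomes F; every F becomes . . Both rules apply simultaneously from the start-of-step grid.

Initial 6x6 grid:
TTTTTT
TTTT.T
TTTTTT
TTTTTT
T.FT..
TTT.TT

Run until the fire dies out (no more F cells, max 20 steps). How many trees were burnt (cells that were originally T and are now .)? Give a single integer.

Step 1: +3 fires, +1 burnt (F count now 3)
Step 2: +4 fires, +3 burnt (F count now 4)
Step 3: +6 fires, +4 burnt (F count now 6)
Step 4: +7 fires, +6 burnt (F count now 7)
Step 5: +4 fires, +7 burnt (F count now 4)
Step 6: +3 fires, +4 burnt (F count now 3)
Step 7: +1 fires, +3 burnt (F count now 1)
Step 8: +0 fires, +1 burnt (F count now 0)
Fire out after step 8
Initially T: 30, now '.': 34
Total burnt (originally-T cells now '.'): 28

Answer: 28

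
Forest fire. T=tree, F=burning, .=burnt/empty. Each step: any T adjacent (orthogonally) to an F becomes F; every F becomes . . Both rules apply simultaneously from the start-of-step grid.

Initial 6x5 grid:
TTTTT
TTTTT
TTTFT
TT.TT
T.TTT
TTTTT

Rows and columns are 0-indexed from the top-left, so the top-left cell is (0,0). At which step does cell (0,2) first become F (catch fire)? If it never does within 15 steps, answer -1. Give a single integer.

Step 1: cell (0,2)='T' (+4 fires, +1 burnt)
Step 2: cell (0,2)='T' (+6 fires, +4 burnt)
Step 3: cell (0,2)='F' (+8 fires, +6 burnt)
  -> target ignites at step 3
Step 4: cell (0,2)='.' (+5 fires, +8 burnt)
Step 5: cell (0,2)='.' (+3 fires, +5 burnt)
Step 6: cell (0,2)='.' (+1 fires, +3 burnt)
Step 7: cell (0,2)='.' (+0 fires, +1 burnt)
  fire out at step 7

3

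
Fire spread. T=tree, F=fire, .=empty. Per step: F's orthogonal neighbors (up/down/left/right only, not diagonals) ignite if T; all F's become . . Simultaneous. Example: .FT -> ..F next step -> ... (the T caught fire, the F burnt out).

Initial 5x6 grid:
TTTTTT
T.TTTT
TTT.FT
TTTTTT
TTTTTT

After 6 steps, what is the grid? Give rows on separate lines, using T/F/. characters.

Step 1: 3 trees catch fire, 1 burn out
  TTTTTT
  T.TTFT
  TTT..F
  TTTTFT
  TTTTTT
Step 2: 6 trees catch fire, 3 burn out
  TTTTFT
  T.TF.F
  TTT...
  TTTF.F
  TTTTFT
Step 3: 6 trees catch fire, 6 burn out
  TTTF.F
  T.F...
  TTT...
  TTF...
  TTTF.F
Step 4: 4 trees catch fire, 6 burn out
  TTF...
  T.....
  TTF...
  TF....
  TTF...
Step 5: 4 trees catch fire, 4 burn out
  TF....
  T.....
  TF....
  F.....
  TF....
Step 6: 3 trees catch fire, 4 burn out
  F.....
  T.....
  F.....
  ......
  F.....

F.....
T.....
F.....
......
F.....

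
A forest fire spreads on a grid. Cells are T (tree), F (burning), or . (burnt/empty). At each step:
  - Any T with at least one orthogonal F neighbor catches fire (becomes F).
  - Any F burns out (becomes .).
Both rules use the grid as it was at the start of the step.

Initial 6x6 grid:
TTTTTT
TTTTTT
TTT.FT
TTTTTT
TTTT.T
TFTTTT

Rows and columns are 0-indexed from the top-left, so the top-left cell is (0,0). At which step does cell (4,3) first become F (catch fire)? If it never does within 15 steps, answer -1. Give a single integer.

Step 1: cell (4,3)='T' (+6 fires, +2 burnt)
Step 2: cell (4,3)='T' (+9 fires, +6 burnt)
Step 3: cell (4,3)='F' (+9 fires, +9 burnt)
  -> target ignites at step 3
Step 4: cell (4,3)='.' (+5 fires, +9 burnt)
Step 5: cell (4,3)='.' (+2 fires, +5 burnt)
Step 6: cell (4,3)='.' (+1 fires, +2 burnt)
Step 7: cell (4,3)='.' (+0 fires, +1 burnt)
  fire out at step 7

3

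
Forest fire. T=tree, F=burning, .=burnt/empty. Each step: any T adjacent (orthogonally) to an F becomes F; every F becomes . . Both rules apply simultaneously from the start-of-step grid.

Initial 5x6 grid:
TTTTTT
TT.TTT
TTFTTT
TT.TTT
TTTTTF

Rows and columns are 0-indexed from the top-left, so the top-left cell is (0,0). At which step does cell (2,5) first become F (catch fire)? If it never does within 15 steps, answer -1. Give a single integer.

Step 1: cell (2,5)='T' (+4 fires, +2 burnt)
Step 2: cell (2,5)='F' (+9 fires, +4 burnt)
  -> target ignites at step 2
Step 3: cell (2,5)='.' (+8 fires, +9 burnt)
Step 4: cell (2,5)='.' (+5 fires, +8 burnt)
Step 5: cell (2,5)='.' (+0 fires, +5 burnt)
  fire out at step 5

2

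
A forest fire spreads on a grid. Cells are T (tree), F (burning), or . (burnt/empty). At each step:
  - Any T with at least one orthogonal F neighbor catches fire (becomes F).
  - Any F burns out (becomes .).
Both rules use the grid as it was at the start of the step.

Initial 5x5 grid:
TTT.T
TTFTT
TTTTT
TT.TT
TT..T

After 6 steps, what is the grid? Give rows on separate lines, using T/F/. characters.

Step 1: 4 trees catch fire, 1 burn out
  TTF.T
  TF.FT
  TTFTT
  TT.TT
  TT..T
Step 2: 5 trees catch fire, 4 burn out
  TF..T
  F...F
  TF.FT
  TT.TT
  TT..T
Step 3: 6 trees catch fire, 5 burn out
  F...F
  .....
  F...F
  TF.FT
  TT..T
Step 4: 3 trees catch fire, 6 burn out
  .....
  .....
  .....
  F...F
  TF..T
Step 5: 2 trees catch fire, 3 burn out
  .....
  .....
  .....
  .....
  F...F
Step 6: 0 trees catch fire, 2 burn out
  .....
  .....
  .....
  .....
  .....

.....
.....
.....
.....
.....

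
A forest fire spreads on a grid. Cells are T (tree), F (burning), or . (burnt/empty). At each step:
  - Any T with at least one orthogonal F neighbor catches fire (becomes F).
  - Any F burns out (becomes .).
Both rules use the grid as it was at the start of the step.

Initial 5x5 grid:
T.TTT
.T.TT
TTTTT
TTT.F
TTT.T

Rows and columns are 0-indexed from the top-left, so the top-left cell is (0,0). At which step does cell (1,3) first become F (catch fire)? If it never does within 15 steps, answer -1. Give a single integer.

Step 1: cell (1,3)='T' (+2 fires, +1 burnt)
Step 2: cell (1,3)='T' (+2 fires, +2 burnt)
Step 3: cell (1,3)='F' (+3 fires, +2 burnt)
  -> target ignites at step 3
Step 4: cell (1,3)='.' (+3 fires, +3 burnt)
Step 5: cell (1,3)='.' (+5 fires, +3 burnt)
Step 6: cell (1,3)='.' (+2 fires, +5 burnt)
Step 7: cell (1,3)='.' (+1 fires, +2 burnt)
Step 8: cell (1,3)='.' (+0 fires, +1 burnt)
  fire out at step 8

3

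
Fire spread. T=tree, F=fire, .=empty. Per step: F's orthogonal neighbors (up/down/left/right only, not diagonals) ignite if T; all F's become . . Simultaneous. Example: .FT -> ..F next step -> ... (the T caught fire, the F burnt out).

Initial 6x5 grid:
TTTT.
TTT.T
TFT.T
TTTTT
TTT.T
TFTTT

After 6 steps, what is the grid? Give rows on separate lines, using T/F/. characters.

Step 1: 7 trees catch fire, 2 burn out
  TTTT.
  TFT.T
  F.F.T
  TFTTT
  TFT.T
  F.FTT
Step 2: 8 trees catch fire, 7 burn out
  TFTT.
  F.F.T
  ....T
  F.FTT
  F.F.T
  ...FT
Step 3: 4 trees catch fire, 8 burn out
  F.FT.
  ....T
  ....T
  ...FT
  ....T
  ....F
Step 4: 3 trees catch fire, 4 burn out
  ...F.
  ....T
  ....T
  ....F
  ....F
  .....
Step 5: 1 trees catch fire, 3 burn out
  .....
  ....T
  ....F
  .....
  .....
  .....
Step 6: 1 trees catch fire, 1 burn out
  .....
  ....F
  .....
  .....
  .....
  .....

.....
....F
.....
.....
.....
.....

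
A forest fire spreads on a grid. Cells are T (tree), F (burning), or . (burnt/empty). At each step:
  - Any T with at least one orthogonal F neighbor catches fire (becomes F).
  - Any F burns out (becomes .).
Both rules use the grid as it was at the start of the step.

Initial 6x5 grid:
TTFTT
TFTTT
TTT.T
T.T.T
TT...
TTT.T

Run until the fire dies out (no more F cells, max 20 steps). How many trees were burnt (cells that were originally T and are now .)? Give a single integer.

Step 1: +5 fires, +2 burnt (F count now 5)
Step 2: +5 fires, +5 burnt (F count now 5)
Step 3: +3 fires, +5 burnt (F count now 3)
Step 4: +2 fires, +3 burnt (F count now 2)
Step 5: +3 fires, +2 burnt (F count now 3)
Step 6: +1 fires, +3 burnt (F count now 1)
Step 7: +1 fires, +1 burnt (F count now 1)
Step 8: +0 fires, +1 burnt (F count now 0)
Fire out after step 8
Initially T: 21, now '.': 29
Total burnt (originally-T cells now '.'): 20

Answer: 20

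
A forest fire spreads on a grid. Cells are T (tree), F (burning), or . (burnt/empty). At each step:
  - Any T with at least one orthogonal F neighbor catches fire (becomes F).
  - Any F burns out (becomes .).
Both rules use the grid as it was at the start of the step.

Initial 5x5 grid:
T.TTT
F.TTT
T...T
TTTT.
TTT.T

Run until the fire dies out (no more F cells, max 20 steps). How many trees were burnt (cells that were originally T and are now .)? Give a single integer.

Step 1: +2 fires, +1 burnt (F count now 2)
Step 2: +1 fires, +2 burnt (F count now 1)
Step 3: +2 fires, +1 burnt (F count now 2)
Step 4: +2 fires, +2 burnt (F count now 2)
Step 5: +2 fires, +2 burnt (F count now 2)
Step 6: +0 fires, +2 burnt (F count now 0)
Fire out after step 6
Initially T: 17, now '.': 17
Total burnt (originally-T cells now '.'): 9

Answer: 9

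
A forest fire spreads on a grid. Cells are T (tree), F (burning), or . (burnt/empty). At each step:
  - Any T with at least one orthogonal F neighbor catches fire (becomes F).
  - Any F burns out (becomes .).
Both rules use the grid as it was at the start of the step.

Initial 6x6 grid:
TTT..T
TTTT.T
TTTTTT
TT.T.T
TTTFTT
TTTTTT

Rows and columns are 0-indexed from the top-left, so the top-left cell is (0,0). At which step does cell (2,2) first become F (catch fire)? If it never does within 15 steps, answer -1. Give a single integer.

Step 1: cell (2,2)='T' (+4 fires, +1 burnt)
Step 2: cell (2,2)='T' (+5 fires, +4 burnt)
Step 3: cell (2,2)='F' (+8 fires, +5 burnt)
  -> target ignites at step 3
Step 4: cell (2,2)='.' (+5 fires, +8 burnt)
Step 5: cell (2,2)='.' (+4 fires, +5 burnt)
Step 6: cell (2,2)='.' (+3 fires, +4 burnt)
Step 7: cell (2,2)='.' (+1 fires, +3 burnt)
Step 8: cell (2,2)='.' (+0 fires, +1 burnt)
  fire out at step 8

3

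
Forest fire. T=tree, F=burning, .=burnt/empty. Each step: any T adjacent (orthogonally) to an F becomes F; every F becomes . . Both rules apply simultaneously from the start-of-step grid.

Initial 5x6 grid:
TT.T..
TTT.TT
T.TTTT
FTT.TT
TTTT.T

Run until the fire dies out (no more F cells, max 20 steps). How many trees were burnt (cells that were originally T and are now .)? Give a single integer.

Step 1: +3 fires, +1 burnt (F count now 3)
Step 2: +3 fires, +3 burnt (F count now 3)
Step 3: +4 fires, +3 burnt (F count now 4)
Step 4: +4 fires, +4 burnt (F count now 4)
Step 5: +1 fires, +4 burnt (F count now 1)
Step 6: +3 fires, +1 burnt (F count now 3)
Step 7: +2 fires, +3 burnt (F count now 2)
Step 8: +1 fires, +2 burnt (F count now 1)
Step 9: +0 fires, +1 burnt (F count now 0)
Fire out after step 9
Initially T: 22, now '.': 29
Total burnt (originally-T cells now '.'): 21

Answer: 21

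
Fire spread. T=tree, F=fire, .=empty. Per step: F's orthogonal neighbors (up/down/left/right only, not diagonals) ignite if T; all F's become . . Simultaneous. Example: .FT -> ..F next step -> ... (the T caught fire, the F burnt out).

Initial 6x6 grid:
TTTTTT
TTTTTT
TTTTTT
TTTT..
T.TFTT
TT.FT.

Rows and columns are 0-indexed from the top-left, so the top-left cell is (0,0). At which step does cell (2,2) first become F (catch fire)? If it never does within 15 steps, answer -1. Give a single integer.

Step 1: cell (2,2)='T' (+4 fires, +2 burnt)
Step 2: cell (2,2)='T' (+3 fires, +4 burnt)
Step 3: cell (2,2)='F' (+4 fires, +3 burnt)
  -> target ignites at step 3
Step 4: cell (2,2)='.' (+6 fires, +4 burnt)
Step 5: cell (2,2)='.' (+6 fires, +6 burnt)
Step 6: cell (2,2)='.' (+4 fires, +6 burnt)
Step 7: cell (2,2)='.' (+2 fires, +4 burnt)
Step 8: cell (2,2)='.' (+0 fires, +2 burnt)
  fire out at step 8

3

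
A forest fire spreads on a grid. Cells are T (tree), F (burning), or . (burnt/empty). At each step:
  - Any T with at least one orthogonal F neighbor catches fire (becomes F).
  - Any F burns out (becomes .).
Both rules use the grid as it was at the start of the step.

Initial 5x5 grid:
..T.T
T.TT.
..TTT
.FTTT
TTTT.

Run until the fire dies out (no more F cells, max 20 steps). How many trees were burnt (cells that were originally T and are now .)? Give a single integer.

Answer: 13

Derivation:
Step 1: +2 fires, +1 burnt (F count now 2)
Step 2: +4 fires, +2 burnt (F count now 4)
Step 3: +4 fires, +4 burnt (F count now 4)
Step 4: +3 fires, +4 burnt (F count now 3)
Step 5: +0 fires, +3 burnt (F count now 0)
Fire out after step 5
Initially T: 15, now '.': 23
Total burnt (originally-T cells now '.'): 13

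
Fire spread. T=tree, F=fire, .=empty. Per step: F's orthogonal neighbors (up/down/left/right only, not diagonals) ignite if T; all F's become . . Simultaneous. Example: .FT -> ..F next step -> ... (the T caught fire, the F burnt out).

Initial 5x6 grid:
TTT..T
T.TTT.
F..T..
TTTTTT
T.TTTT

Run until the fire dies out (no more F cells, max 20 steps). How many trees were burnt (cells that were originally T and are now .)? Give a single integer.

Answer: 19

Derivation:
Step 1: +2 fires, +1 burnt (F count now 2)
Step 2: +3 fires, +2 burnt (F count now 3)
Step 3: +2 fires, +3 burnt (F count now 2)
Step 4: +3 fires, +2 burnt (F count now 3)
Step 5: +4 fires, +3 burnt (F count now 4)
Step 6: +3 fires, +4 burnt (F count now 3)
Step 7: +2 fires, +3 burnt (F count now 2)
Step 8: +0 fires, +2 burnt (F count now 0)
Fire out after step 8
Initially T: 20, now '.': 29
Total burnt (originally-T cells now '.'): 19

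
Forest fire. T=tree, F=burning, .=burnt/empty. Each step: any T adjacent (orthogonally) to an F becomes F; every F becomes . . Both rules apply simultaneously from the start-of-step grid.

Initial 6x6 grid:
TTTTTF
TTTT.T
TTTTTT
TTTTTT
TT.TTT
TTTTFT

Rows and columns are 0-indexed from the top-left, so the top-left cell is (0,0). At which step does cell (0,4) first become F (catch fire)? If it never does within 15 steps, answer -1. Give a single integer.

Step 1: cell (0,4)='F' (+5 fires, +2 burnt)
  -> target ignites at step 1
Step 2: cell (0,4)='.' (+6 fires, +5 burnt)
Step 3: cell (0,4)='.' (+6 fires, +6 burnt)
Step 4: cell (0,4)='.' (+6 fires, +6 burnt)
Step 5: cell (0,4)='.' (+5 fires, +6 burnt)
Step 6: cell (0,4)='.' (+3 fires, +5 burnt)
Step 7: cell (0,4)='.' (+1 fires, +3 burnt)
Step 8: cell (0,4)='.' (+0 fires, +1 burnt)
  fire out at step 8

1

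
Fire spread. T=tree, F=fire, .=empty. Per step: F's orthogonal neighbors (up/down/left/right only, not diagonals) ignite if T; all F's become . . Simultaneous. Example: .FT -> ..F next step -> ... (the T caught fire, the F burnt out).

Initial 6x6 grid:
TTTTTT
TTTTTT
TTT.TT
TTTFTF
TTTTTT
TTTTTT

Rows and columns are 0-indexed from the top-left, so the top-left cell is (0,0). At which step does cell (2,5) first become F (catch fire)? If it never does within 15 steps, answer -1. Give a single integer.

Step 1: cell (2,5)='F' (+5 fires, +2 burnt)
  -> target ignites at step 1
Step 2: cell (2,5)='.' (+8 fires, +5 burnt)
Step 3: cell (2,5)='.' (+8 fires, +8 burnt)
Step 4: cell (2,5)='.' (+7 fires, +8 burnt)
Step 5: cell (2,5)='.' (+4 fires, +7 burnt)
Step 6: cell (2,5)='.' (+1 fires, +4 burnt)
Step 7: cell (2,5)='.' (+0 fires, +1 burnt)
  fire out at step 7

1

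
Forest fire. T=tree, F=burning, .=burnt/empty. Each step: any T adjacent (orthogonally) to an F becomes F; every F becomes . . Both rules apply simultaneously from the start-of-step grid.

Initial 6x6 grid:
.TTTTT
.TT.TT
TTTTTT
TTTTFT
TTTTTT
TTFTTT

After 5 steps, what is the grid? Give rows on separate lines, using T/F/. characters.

Step 1: 7 trees catch fire, 2 burn out
  .TTTTT
  .TT.TT
  TTTTFT
  TTTF.F
  TTFTFT
  TF.FTT
Step 2: 9 trees catch fire, 7 burn out
  .TTTTT
  .TT.FT
  TTTF.F
  TTF...
  TF.F.F
  F...FT
Step 3: 6 trees catch fire, 9 burn out
  .TTTFT
  .TT..F
  TTF...
  TF....
  F.....
  .....F
Step 4: 5 trees catch fire, 6 burn out
  .TTF.F
  .TF...
  TF....
  F.....
  ......
  ......
Step 5: 3 trees catch fire, 5 burn out
  .TF...
  .F....
  F.....
  ......
  ......
  ......

.TF...
.F....
F.....
......
......
......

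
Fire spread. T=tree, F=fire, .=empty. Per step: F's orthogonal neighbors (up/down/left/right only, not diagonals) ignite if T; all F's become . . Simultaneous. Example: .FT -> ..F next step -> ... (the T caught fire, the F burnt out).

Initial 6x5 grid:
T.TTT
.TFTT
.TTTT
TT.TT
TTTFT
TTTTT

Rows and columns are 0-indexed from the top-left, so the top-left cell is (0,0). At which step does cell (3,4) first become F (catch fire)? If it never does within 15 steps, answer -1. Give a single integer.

Step 1: cell (3,4)='T' (+8 fires, +2 burnt)
Step 2: cell (3,4)='F' (+8 fires, +8 burnt)
  -> target ignites at step 2
Step 3: cell (3,4)='.' (+5 fires, +8 burnt)
Step 4: cell (3,4)='.' (+2 fires, +5 burnt)
Step 5: cell (3,4)='.' (+0 fires, +2 burnt)
  fire out at step 5

2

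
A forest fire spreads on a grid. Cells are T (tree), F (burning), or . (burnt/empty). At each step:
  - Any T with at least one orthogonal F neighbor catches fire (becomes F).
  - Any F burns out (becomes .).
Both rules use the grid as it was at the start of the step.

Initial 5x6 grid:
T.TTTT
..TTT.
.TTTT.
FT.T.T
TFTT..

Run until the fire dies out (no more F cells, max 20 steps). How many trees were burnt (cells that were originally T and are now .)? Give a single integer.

Answer: 16

Derivation:
Step 1: +3 fires, +2 burnt (F count now 3)
Step 2: +2 fires, +3 burnt (F count now 2)
Step 3: +2 fires, +2 burnt (F count now 2)
Step 4: +2 fires, +2 burnt (F count now 2)
Step 5: +3 fires, +2 burnt (F count now 3)
Step 6: +2 fires, +3 burnt (F count now 2)
Step 7: +1 fires, +2 burnt (F count now 1)
Step 8: +1 fires, +1 burnt (F count now 1)
Step 9: +0 fires, +1 burnt (F count now 0)
Fire out after step 9
Initially T: 18, now '.': 28
Total burnt (originally-T cells now '.'): 16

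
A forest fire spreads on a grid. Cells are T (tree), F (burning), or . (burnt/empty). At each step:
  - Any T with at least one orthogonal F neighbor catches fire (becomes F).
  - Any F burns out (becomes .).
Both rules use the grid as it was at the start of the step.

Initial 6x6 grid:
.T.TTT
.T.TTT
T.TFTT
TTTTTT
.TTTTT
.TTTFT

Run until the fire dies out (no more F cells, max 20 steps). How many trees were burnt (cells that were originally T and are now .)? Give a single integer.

Step 1: +7 fires, +2 burnt (F count now 7)
Step 2: +8 fires, +7 burnt (F count now 8)
Step 3: +6 fires, +8 burnt (F count now 6)
Step 4: +3 fires, +6 burnt (F count now 3)
Step 5: +1 fires, +3 burnt (F count now 1)
Step 6: +0 fires, +1 burnt (F count now 0)
Fire out after step 6
Initially T: 27, now '.': 34
Total burnt (originally-T cells now '.'): 25

Answer: 25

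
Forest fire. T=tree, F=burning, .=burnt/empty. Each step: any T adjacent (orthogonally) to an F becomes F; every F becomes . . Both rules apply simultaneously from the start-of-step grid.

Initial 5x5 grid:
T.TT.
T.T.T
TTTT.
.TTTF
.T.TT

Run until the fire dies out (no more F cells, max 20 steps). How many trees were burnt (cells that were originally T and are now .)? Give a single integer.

Step 1: +2 fires, +1 burnt (F count now 2)
Step 2: +3 fires, +2 burnt (F count now 3)
Step 3: +2 fires, +3 burnt (F count now 2)
Step 4: +3 fires, +2 burnt (F count now 3)
Step 5: +2 fires, +3 burnt (F count now 2)
Step 6: +2 fires, +2 burnt (F count now 2)
Step 7: +1 fires, +2 burnt (F count now 1)
Step 8: +0 fires, +1 burnt (F count now 0)
Fire out after step 8
Initially T: 16, now '.': 24
Total burnt (originally-T cells now '.'): 15

Answer: 15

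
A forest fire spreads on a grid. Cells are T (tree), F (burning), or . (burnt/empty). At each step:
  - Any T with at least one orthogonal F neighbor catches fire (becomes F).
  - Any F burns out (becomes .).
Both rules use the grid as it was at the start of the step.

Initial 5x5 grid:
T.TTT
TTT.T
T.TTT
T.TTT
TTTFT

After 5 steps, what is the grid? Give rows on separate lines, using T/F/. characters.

Step 1: 3 trees catch fire, 1 burn out
  T.TTT
  TTT.T
  T.TTT
  T.TFT
  TTF.F
Step 2: 4 trees catch fire, 3 burn out
  T.TTT
  TTT.T
  T.TFT
  T.F.F
  TF...
Step 3: 3 trees catch fire, 4 burn out
  T.TTT
  TTT.T
  T.F.F
  T....
  F....
Step 4: 3 trees catch fire, 3 burn out
  T.TTT
  TTF.F
  T....
  F....
  .....
Step 5: 4 trees catch fire, 3 burn out
  T.FTF
  TF...
  F....
  .....
  .....

T.FTF
TF...
F....
.....
.....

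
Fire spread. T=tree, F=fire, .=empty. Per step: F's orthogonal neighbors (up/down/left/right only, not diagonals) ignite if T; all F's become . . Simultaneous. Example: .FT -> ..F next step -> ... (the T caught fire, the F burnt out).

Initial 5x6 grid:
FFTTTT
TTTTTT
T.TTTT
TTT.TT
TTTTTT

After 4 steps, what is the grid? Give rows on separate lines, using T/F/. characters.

Step 1: 3 trees catch fire, 2 burn out
  ..FTTT
  FFTTTT
  T.TTTT
  TTT.TT
  TTTTTT
Step 2: 3 trees catch fire, 3 burn out
  ...FTT
  ..FTTT
  F.TTTT
  TTT.TT
  TTTTTT
Step 3: 4 trees catch fire, 3 burn out
  ....FT
  ...FTT
  ..FTTT
  FTT.TT
  TTTTTT
Step 4: 6 trees catch fire, 4 burn out
  .....F
  ....FT
  ...FTT
  .FF.TT
  FTTTTT

.....F
....FT
...FTT
.FF.TT
FTTTTT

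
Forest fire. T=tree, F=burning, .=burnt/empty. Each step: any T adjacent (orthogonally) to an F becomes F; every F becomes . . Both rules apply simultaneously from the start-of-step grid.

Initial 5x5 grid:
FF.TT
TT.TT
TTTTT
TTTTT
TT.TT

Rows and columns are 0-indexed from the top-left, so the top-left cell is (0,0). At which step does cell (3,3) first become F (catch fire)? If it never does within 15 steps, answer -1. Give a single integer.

Step 1: cell (3,3)='T' (+2 fires, +2 burnt)
Step 2: cell (3,3)='T' (+2 fires, +2 burnt)
Step 3: cell (3,3)='T' (+3 fires, +2 burnt)
Step 4: cell (3,3)='T' (+4 fires, +3 burnt)
Step 5: cell (3,3)='F' (+3 fires, +4 burnt)
  -> target ignites at step 5
Step 6: cell (3,3)='.' (+4 fires, +3 burnt)
Step 7: cell (3,3)='.' (+2 fires, +4 burnt)
Step 8: cell (3,3)='.' (+0 fires, +2 burnt)
  fire out at step 8

5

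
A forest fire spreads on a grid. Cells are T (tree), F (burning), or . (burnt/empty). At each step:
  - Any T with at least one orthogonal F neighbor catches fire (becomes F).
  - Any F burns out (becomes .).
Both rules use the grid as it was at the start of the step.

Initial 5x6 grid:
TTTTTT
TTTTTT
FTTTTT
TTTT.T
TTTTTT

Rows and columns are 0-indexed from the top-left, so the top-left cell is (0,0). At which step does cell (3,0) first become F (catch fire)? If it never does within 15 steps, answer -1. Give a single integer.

Step 1: cell (3,0)='F' (+3 fires, +1 burnt)
  -> target ignites at step 1
Step 2: cell (3,0)='.' (+5 fires, +3 burnt)
Step 3: cell (3,0)='.' (+5 fires, +5 burnt)
Step 4: cell (3,0)='.' (+5 fires, +5 burnt)
Step 5: cell (3,0)='.' (+4 fires, +5 burnt)
Step 6: cell (3,0)='.' (+4 fires, +4 burnt)
Step 7: cell (3,0)='.' (+2 fires, +4 burnt)
Step 8: cell (3,0)='.' (+0 fires, +2 burnt)
  fire out at step 8

1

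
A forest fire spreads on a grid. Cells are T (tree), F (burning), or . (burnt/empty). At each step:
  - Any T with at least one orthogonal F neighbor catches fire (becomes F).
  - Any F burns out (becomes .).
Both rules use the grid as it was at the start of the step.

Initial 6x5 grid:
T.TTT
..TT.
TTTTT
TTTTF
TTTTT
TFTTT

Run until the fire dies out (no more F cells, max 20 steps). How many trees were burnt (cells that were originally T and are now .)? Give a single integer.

Answer: 23

Derivation:
Step 1: +6 fires, +2 burnt (F count now 6)
Step 2: +8 fires, +6 burnt (F count now 8)
Step 3: +4 fires, +8 burnt (F count now 4)
Step 4: +3 fires, +4 burnt (F count now 3)
Step 5: +2 fires, +3 burnt (F count now 2)
Step 6: +0 fires, +2 burnt (F count now 0)
Fire out after step 6
Initially T: 24, now '.': 29
Total burnt (originally-T cells now '.'): 23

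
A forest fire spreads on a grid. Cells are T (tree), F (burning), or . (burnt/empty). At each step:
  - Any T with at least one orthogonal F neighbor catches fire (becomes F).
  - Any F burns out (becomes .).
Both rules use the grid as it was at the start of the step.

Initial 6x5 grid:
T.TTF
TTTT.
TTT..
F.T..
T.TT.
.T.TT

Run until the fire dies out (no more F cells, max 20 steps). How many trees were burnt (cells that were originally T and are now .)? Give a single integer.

Answer: 16

Derivation:
Step 1: +3 fires, +2 burnt (F count now 3)
Step 2: +4 fires, +3 burnt (F count now 4)
Step 3: +4 fires, +4 burnt (F count now 4)
Step 4: +1 fires, +4 burnt (F count now 1)
Step 5: +1 fires, +1 burnt (F count now 1)
Step 6: +1 fires, +1 burnt (F count now 1)
Step 7: +1 fires, +1 burnt (F count now 1)
Step 8: +1 fires, +1 burnt (F count now 1)
Step 9: +0 fires, +1 burnt (F count now 0)
Fire out after step 9
Initially T: 17, now '.': 29
Total burnt (originally-T cells now '.'): 16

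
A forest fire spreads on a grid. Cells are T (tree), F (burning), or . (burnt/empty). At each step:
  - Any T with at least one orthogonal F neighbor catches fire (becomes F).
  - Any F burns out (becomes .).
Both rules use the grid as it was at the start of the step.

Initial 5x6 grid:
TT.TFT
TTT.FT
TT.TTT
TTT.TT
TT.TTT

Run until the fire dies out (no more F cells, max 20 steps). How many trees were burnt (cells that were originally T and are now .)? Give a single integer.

Step 1: +4 fires, +2 burnt (F count now 4)
Step 2: +3 fires, +4 burnt (F count now 3)
Step 3: +2 fires, +3 burnt (F count now 2)
Step 4: +2 fires, +2 burnt (F count now 2)
Step 5: +0 fires, +2 burnt (F count now 0)
Fire out after step 5
Initially T: 23, now '.': 18
Total burnt (originally-T cells now '.'): 11

Answer: 11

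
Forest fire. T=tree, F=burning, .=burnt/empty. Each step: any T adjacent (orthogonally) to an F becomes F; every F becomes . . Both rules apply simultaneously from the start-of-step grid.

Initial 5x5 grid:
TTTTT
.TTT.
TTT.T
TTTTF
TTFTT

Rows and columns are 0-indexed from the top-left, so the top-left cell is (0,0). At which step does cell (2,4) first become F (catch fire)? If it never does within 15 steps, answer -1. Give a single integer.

Step 1: cell (2,4)='F' (+6 fires, +2 burnt)
  -> target ignites at step 1
Step 2: cell (2,4)='.' (+3 fires, +6 burnt)
Step 3: cell (2,4)='.' (+3 fires, +3 burnt)
Step 4: cell (2,4)='.' (+4 fires, +3 burnt)
Step 5: cell (2,4)='.' (+2 fires, +4 burnt)
Step 6: cell (2,4)='.' (+2 fires, +2 burnt)
Step 7: cell (2,4)='.' (+0 fires, +2 burnt)
  fire out at step 7

1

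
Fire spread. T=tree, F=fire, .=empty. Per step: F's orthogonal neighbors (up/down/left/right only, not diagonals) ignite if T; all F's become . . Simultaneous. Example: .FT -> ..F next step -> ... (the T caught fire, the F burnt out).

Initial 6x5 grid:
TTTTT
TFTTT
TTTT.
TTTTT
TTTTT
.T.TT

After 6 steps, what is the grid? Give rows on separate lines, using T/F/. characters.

Step 1: 4 trees catch fire, 1 burn out
  TFTTT
  F.FTT
  TFTT.
  TTTTT
  TTTTT
  .T.TT
Step 2: 6 trees catch fire, 4 burn out
  F.FTT
  ...FT
  F.FT.
  TFTTT
  TTTTT
  .T.TT
Step 3: 6 trees catch fire, 6 burn out
  ...FT
  ....F
  ...F.
  F.FTT
  TFTTT
  .T.TT
Step 4: 5 trees catch fire, 6 burn out
  ....F
  .....
  .....
  ...FT
  F.FTT
  .F.TT
Step 5: 2 trees catch fire, 5 burn out
  .....
  .....
  .....
  ....F
  ...FT
  ...TT
Step 6: 2 trees catch fire, 2 burn out
  .....
  .....
  .....
  .....
  ....F
  ...FT

.....
.....
.....
.....
....F
...FT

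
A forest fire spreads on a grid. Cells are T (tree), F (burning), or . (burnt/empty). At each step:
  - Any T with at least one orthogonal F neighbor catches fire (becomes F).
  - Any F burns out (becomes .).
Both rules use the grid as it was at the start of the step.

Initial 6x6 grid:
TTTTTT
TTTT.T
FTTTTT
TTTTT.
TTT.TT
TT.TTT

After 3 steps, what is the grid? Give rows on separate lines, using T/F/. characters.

Step 1: 3 trees catch fire, 1 burn out
  TTTTTT
  FTTT.T
  .FTTTT
  FTTTT.
  TTT.TT
  TT.TTT
Step 2: 5 trees catch fire, 3 burn out
  FTTTTT
  .FTT.T
  ..FTTT
  .FTTT.
  FTT.TT
  TT.TTT
Step 3: 6 trees catch fire, 5 burn out
  .FTTTT
  ..FT.T
  ...FTT
  ..FTT.
  .FT.TT
  FT.TTT

.FTTTT
..FT.T
...FTT
..FTT.
.FT.TT
FT.TTT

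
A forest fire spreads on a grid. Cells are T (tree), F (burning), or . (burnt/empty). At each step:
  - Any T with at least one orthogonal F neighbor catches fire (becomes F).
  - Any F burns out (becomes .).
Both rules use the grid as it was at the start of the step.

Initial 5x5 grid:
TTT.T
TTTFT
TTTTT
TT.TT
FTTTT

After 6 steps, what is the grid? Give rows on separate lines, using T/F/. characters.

Step 1: 5 trees catch fire, 2 burn out
  TTT.T
  TTF.F
  TTTFT
  FT.TT
  .FTTT
Step 2: 9 trees catch fire, 5 burn out
  TTF.F
  TF...
  FTF.F
  .F.FT
  ..FTT
Step 3: 5 trees catch fire, 9 burn out
  TF...
  F....
  .F...
  ....F
  ...FT
Step 4: 2 trees catch fire, 5 burn out
  F....
  .....
  .....
  .....
  ....F
Step 5: 0 trees catch fire, 2 burn out
  .....
  .....
  .....
  .....
  .....
Step 6: 0 trees catch fire, 0 burn out
  .....
  .....
  .....
  .....
  .....

.....
.....
.....
.....
.....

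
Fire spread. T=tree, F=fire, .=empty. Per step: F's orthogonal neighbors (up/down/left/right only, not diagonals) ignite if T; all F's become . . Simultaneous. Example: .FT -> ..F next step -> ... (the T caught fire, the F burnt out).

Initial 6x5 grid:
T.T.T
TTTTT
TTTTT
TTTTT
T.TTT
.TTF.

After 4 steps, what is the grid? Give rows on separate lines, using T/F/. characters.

Step 1: 2 trees catch fire, 1 burn out
  T.T.T
  TTTTT
  TTTTT
  TTTTT
  T.TFT
  .TF..
Step 2: 4 trees catch fire, 2 burn out
  T.T.T
  TTTTT
  TTTTT
  TTTFT
  T.F.F
  .F...
Step 3: 3 trees catch fire, 4 burn out
  T.T.T
  TTTTT
  TTTFT
  TTF.F
  T....
  .....
Step 4: 4 trees catch fire, 3 burn out
  T.T.T
  TTTFT
  TTF.F
  TF...
  T....
  .....

T.T.T
TTTFT
TTF.F
TF...
T....
.....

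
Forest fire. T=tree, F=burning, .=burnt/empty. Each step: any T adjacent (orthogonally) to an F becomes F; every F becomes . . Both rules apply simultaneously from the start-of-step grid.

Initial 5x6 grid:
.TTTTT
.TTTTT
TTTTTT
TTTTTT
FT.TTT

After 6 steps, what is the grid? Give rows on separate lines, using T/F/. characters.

Step 1: 2 trees catch fire, 1 burn out
  .TTTTT
  .TTTTT
  TTTTTT
  FTTTTT
  .F.TTT
Step 2: 2 trees catch fire, 2 burn out
  .TTTTT
  .TTTTT
  FTTTTT
  .FTTTT
  ...TTT
Step 3: 2 trees catch fire, 2 burn out
  .TTTTT
  .TTTTT
  .FTTTT
  ..FTTT
  ...TTT
Step 4: 3 trees catch fire, 2 burn out
  .TTTTT
  .FTTTT
  ..FTTT
  ...FTT
  ...TTT
Step 5: 5 trees catch fire, 3 burn out
  .FTTTT
  ..FTTT
  ...FTT
  ....FT
  ...FTT
Step 6: 5 trees catch fire, 5 burn out
  ..FTTT
  ...FTT
  ....FT
  .....F
  ....FT

..FTTT
...FTT
....FT
.....F
....FT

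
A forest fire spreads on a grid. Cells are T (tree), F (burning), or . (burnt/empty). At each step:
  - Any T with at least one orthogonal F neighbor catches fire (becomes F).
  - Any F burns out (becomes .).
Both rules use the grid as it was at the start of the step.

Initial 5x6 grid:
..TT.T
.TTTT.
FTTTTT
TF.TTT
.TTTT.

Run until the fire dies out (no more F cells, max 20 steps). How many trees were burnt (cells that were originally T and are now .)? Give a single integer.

Step 1: +3 fires, +2 burnt (F count now 3)
Step 2: +3 fires, +3 burnt (F count now 3)
Step 3: +3 fires, +3 burnt (F count now 3)
Step 4: +5 fires, +3 burnt (F count now 5)
Step 5: +4 fires, +5 burnt (F count now 4)
Step 6: +1 fires, +4 burnt (F count now 1)
Step 7: +0 fires, +1 burnt (F count now 0)
Fire out after step 7
Initially T: 20, now '.': 29
Total burnt (originally-T cells now '.'): 19

Answer: 19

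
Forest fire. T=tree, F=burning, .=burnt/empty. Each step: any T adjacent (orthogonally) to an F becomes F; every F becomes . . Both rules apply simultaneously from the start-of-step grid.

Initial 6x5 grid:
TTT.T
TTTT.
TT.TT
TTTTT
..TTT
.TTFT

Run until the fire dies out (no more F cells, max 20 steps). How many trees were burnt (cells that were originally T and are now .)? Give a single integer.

Step 1: +3 fires, +1 burnt (F count now 3)
Step 2: +4 fires, +3 burnt (F count now 4)
Step 3: +3 fires, +4 burnt (F count now 3)
Step 4: +3 fires, +3 burnt (F count now 3)
Step 5: +3 fires, +3 burnt (F count now 3)
Step 6: +3 fires, +3 burnt (F count now 3)
Step 7: +2 fires, +3 burnt (F count now 2)
Step 8: +1 fires, +2 burnt (F count now 1)
Step 9: +0 fires, +1 burnt (F count now 0)
Fire out after step 9
Initially T: 23, now '.': 29
Total burnt (originally-T cells now '.'): 22

Answer: 22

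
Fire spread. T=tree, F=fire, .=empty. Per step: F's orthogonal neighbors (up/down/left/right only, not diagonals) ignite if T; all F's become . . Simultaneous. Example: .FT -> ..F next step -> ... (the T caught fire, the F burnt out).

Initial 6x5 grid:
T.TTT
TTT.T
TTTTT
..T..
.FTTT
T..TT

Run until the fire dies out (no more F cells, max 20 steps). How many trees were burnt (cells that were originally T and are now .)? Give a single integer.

Answer: 19

Derivation:
Step 1: +1 fires, +1 burnt (F count now 1)
Step 2: +2 fires, +1 burnt (F count now 2)
Step 3: +3 fires, +2 burnt (F count now 3)
Step 4: +4 fires, +3 burnt (F count now 4)
Step 5: +4 fires, +4 burnt (F count now 4)
Step 6: +3 fires, +4 burnt (F count now 3)
Step 7: +2 fires, +3 burnt (F count now 2)
Step 8: +0 fires, +2 burnt (F count now 0)
Fire out after step 8
Initially T: 20, now '.': 29
Total burnt (originally-T cells now '.'): 19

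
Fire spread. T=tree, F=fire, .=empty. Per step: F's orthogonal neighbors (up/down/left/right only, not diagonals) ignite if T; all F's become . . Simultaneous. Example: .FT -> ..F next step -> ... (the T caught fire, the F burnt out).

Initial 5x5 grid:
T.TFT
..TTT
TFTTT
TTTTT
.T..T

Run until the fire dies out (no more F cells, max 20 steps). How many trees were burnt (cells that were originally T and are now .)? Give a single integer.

Step 1: +6 fires, +2 burnt (F count now 6)
Step 2: +6 fires, +6 burnt (F count now 6)
Step 3: +2 fires, +6 burnt (F count now 2)
Step 4: +1 fires, +2 burnt (F count now 1)
Step 5: +1 fires, +1 burnt (F count now 1)
Step 6: +0 fires, +1 burnt (F count now 0)
Fire out after step 6
Initially T: 17, now '.': 24
Total burnt (originally-T cells now '.'): 16

Answer: 16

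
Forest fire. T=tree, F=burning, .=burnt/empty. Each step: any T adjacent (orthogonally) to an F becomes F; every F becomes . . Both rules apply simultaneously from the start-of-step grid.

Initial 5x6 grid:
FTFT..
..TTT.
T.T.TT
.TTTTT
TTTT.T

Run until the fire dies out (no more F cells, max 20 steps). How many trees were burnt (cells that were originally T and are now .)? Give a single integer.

Answer: 18

Derivation:
Step 1: +3 fires, +2 burnt (F count now 3)
Step 2: +2 fires, +3 burnt (F count now 2)
Step 3: +2 fires, +2 burnt (F count now 2)
Step 4: +4 fires, +2 burnt (F count now 4)
Step 5: +4 fires, +4 burnt (F count now 4)
Step 6: +2 fires, +4 burnt (F count now 2)
Step 7: +1 fires, +2 burnt (F count now 1)
Step 8: +0 fires, +1 burnt (F count now 0)
Fire out after step 8
Initially T: 19, now '.': 29
Total burnt (originally-T cells now '.'): 18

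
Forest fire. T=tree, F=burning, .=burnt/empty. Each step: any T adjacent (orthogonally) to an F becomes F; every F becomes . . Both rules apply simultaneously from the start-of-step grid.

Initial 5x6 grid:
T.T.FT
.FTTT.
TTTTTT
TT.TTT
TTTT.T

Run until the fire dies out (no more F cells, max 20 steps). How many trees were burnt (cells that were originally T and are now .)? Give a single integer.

Answer: 21

Derivation:
Step 1: +4 fires, +2 burnt (F count now 4)
Step 2: +6 fires, +4 burnt (F count now 6)
Step 3: +5 fires, +6 burnt (F count now 5)
Step 4: +4 fires, +5 burnt (F count now 4)
Step 5: +2 fires, +4 burnt (F count now 2)
Step 6: +0 fires, +2 burnt (F count now 0)
Fire out after step 6
Initially T: 22, now '.': 29
Total burnt (originally-T cells now '.'): 21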